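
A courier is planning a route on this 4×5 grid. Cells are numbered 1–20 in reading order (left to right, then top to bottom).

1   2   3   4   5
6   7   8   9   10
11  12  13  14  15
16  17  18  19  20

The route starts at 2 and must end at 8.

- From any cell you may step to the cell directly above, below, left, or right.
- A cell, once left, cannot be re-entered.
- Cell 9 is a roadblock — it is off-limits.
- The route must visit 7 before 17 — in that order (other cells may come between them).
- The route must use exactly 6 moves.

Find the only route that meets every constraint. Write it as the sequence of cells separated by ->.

The waypoints must appear in the order 7, 17, with no cell reused.
Route from 2: 3× down (reaching 17), right to 18, 2× up (reaching 8) — 6 moves in all.
Check: order respected (7 at step 1, 17 at step 3); 6 moves as required.

2 -> 7 -> 12 -> 17 -> 18 -> 13 -> 8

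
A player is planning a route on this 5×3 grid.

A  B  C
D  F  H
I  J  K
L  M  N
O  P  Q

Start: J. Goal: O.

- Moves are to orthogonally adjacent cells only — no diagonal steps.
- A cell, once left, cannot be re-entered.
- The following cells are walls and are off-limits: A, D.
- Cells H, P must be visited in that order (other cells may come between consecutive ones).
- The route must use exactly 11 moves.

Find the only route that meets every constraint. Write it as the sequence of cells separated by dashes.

The waypoints must appear in the order H, P, with no cell reused.
Route from J: 2× up (reaching B), right to C, 4× down (reaching Q), left to P, up to M, left to L, down to O — 11 moves in all.
Check: order respected (H at step 4, P at step 8); 11 moves as required.

J - F - B - C - H - K - N - Q - P - M - L - O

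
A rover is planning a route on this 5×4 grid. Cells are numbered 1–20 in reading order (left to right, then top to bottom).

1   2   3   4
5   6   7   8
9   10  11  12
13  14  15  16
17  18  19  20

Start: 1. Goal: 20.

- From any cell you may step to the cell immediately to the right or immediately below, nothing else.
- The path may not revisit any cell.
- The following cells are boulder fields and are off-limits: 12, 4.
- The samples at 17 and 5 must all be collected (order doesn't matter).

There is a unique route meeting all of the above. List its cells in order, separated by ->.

Moves only go right or down, so the column and row indices never decrease.
Route from 1: down 4 to 17, right 3 to 20 — 7 moves in all.
Check: all required cells visited.

1 -> 5 -> 9 -> 13 -> 17 -> 18 -> 19 -> 20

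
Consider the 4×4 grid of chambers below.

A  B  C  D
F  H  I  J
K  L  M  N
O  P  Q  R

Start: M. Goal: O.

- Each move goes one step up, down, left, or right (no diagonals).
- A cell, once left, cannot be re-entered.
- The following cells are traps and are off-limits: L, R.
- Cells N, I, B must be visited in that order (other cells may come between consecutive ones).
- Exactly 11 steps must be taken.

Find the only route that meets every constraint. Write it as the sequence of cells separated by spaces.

The waypoints must appear in the order N, I, B, with no cell reused.
Route from M: right 1 to N, up 2 to D, left 1 to C, down 1 to I, left 1 to H, up 1 to B, left 1 to A, down 3 to O — 11 moves in all.
Check: order respected (N at step 1, I at step 5, B at step 7); 11 moves as required.

M N J D C I H B A F K O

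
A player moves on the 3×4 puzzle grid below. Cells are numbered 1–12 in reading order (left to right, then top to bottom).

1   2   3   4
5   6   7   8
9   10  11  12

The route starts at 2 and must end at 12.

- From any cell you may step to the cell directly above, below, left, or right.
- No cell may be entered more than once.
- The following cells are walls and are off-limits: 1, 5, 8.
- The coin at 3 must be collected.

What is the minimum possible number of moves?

Any route passes through 3 somewhere between 2 and 12. Summing Manhattan distances along the two legs (2 → 3 → 12) gives a lower bound of 1 + 3 = 4 moves.
A route of 4 moves achieves this: 2 → 3 → 7 → 11 → 12.
Since 4 matches the lower bound, it is optimal.

4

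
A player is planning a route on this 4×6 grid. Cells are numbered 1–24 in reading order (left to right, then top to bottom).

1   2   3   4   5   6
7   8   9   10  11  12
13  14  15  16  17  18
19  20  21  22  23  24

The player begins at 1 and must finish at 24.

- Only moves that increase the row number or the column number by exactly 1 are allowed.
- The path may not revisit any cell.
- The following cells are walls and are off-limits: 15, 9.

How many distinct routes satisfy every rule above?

A right/down-only route from 1 to 24 makes exactly 3 down-moves and 5 right-moves in some order.
With no other constraints that would be C(8,3) = 56 routes.
Subtract routes through each blocked cell (inclusion–exclusion for overlaps): − through 9: 30 − through 15: 24 + through 9&15: 12 → 14.
That gives 14 routes.

14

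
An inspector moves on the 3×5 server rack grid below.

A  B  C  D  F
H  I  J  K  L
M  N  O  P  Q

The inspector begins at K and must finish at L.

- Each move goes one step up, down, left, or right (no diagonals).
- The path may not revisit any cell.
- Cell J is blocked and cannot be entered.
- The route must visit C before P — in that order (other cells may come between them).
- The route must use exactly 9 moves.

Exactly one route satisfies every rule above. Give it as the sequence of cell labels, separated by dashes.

K - D - C - B - I - N - O - P - Q - L

The waypoints must appear in the order C, P, with no cell reused.
Route from K: up to D, 2× left (reaching B), 2× down (reaching N), 3× right (reaching Q), up to L — 9 moves in all.
Check: order respected (C at step 2, P at step 7); 9 moves as required.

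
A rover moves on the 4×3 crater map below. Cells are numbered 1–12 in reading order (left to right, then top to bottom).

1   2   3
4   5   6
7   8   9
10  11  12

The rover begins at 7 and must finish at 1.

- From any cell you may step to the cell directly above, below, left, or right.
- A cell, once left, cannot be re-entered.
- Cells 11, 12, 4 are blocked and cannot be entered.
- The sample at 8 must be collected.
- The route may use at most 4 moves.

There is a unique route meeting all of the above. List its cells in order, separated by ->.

7 -> 8 -> 5 -> 2 -> 1

The 4-move cap with required stops at 8 leaves no slack for detours.
Route from 7: right to 8, 2× up (reaching 2), left to 1 — 4 moves in all.
Check: all required cells visited; 4 ≤ 4 moves.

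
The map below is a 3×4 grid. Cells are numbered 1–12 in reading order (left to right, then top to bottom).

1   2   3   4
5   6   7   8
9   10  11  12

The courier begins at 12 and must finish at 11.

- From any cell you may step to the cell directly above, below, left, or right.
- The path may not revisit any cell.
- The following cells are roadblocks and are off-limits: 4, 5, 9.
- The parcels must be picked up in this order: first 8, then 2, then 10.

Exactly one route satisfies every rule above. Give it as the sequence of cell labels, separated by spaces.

The waypoints must appear in the order 8, 2, 10, with no cell reused.
Route from 12: up 1 to 8, left 1 to 7, up 1 to 3, left 1 to 2, down 2 to 10, right 1 to 11 — 7 moves in all.
Check: order respected (8 at step 1, 2 at step 4, 10 at step 6).

12 8 7 3 2 6 10 11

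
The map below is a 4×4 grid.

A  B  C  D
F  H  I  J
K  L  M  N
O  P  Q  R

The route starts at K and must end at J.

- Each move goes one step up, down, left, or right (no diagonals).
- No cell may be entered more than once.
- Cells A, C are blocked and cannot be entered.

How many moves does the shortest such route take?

4

The Manhattan distance from K to J is |3−2| + |1−4| = 4, so at least 4 moves are needed.
A route of 4 moves achieves this: K → F → H → I → J.
Since 4 matches the lower bound, it is optimal.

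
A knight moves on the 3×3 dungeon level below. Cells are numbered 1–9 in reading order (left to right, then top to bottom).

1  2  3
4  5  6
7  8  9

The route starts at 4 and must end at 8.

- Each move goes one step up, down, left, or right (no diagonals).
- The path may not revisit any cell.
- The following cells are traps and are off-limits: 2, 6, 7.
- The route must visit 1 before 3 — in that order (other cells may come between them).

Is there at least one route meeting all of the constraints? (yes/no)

no

The blocked cells wall 3 off from 4 completely — no sequence of moves reaches it at all, so no route can satisfy the rules.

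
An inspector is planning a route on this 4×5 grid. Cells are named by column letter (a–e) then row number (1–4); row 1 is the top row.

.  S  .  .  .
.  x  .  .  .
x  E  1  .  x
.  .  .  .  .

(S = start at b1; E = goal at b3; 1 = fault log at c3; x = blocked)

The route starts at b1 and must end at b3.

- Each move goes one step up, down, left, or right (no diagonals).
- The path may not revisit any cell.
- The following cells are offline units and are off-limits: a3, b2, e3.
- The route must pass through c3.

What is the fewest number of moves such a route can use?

4

Any route passes through c3 somewhere between b1 and b3. Summing Manhattan distances along the two legs (b1 → c3 → b3) gives a lower bound of 3 + 1 = 4 moves.
A route of 4 moves achieves this: b1 → c1 → c2 → c3 → b3.
Since 4 matches the lower bound, it is optimal.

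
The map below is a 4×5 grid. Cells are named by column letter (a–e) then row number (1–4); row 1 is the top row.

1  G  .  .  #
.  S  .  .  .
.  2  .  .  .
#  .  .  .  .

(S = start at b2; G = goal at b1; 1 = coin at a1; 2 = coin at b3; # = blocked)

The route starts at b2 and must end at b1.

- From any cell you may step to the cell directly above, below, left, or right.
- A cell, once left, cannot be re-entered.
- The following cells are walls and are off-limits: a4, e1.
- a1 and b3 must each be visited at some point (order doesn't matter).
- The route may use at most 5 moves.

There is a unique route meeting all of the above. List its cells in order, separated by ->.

b2 -> b3 -> a3 -> a2 -> a1 -> b1

The budget equals the shortest possible length, so every move has to be on a shortest route through the required cells.
Route from b2: down 1 to b3, left 1 to a3, up 2 to a1, right 1 to b1 — 5 moves in all.
Check: all required cells visited; 5 ≤ 5 moves.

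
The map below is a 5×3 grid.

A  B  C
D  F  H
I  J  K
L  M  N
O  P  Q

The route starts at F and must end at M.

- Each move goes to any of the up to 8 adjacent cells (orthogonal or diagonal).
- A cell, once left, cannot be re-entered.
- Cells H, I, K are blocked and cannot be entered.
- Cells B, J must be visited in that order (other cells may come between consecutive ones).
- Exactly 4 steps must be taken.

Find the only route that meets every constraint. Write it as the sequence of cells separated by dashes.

F - B - D - J - M

The waypoints must appear in the order B, J, with no cell reused.
Route from F: up 1 to B, down-left 1 to D, down-right 1 to J, down 1 to M — 4 moves in all.
Check: order respected (B at step 1, J at step 3); 4 moves as required.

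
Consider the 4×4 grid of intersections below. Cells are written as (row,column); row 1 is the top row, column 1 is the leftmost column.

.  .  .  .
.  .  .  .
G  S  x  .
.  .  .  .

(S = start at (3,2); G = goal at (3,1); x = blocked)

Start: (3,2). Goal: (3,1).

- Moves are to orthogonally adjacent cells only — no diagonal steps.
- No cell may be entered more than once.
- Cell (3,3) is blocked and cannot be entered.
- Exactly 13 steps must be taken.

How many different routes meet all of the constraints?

3

Need simple routes of exactly 13 moves from (3,2) to (3,1) (Manhattan distance 1, so 6 moves are spent on a detour and 6 undoing it).
Enumerating: (3,2) (2,2) (2,1) (1,1) (1,2) (1,3) (2,3) (2,4) (3,4) (4,4) (4,3) (4,2) (4,1) (3,1) | (3,2) (2,2) (2,1) (1,1) (1,2) (1,3) (1,4) (2,4) (3,4) (4,4) (4,3) (4,2) (4,1) (3,1) | (3,2) (4,2) (4,3) (4,4) (3,4) (2,4) (1,4) (1,3) (2,3) (2,2) (1,2) (1,1) (2,1) (3,1).
That gives 3 routes.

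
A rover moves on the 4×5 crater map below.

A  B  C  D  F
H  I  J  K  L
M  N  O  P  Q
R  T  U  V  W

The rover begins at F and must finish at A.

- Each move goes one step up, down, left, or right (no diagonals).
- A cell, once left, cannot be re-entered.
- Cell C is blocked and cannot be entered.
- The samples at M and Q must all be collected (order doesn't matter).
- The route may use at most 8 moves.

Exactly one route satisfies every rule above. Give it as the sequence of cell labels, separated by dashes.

The 8-move cap with required stops at M, Q leaves no slack for detours.
Route from F: 2× down (reaching Q), 4× left (reaching M), 2× up (reaching A) — 8 moves in all.
Check: all required cells visited; 8 ≤ 8 moves.

F - L - Q - P - O - N - M - H - A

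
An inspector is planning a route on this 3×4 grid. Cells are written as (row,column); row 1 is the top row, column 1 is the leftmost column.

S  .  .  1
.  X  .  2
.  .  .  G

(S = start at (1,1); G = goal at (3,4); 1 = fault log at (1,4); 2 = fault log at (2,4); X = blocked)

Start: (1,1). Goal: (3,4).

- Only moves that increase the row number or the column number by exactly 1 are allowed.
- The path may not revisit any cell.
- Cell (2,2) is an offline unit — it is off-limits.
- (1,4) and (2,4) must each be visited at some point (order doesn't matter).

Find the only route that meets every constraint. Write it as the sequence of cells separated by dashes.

(1,1) - (1,2) - (1,3) - (1,4) - (2,4) - (3,4)

Moves only go right or down, so the column and row indices never decrease.
Route from (1,1): 3× right (reaching (1,4)), 2× down (reaching (3,4)) — 5 moves in all.
Check: all required cells visited.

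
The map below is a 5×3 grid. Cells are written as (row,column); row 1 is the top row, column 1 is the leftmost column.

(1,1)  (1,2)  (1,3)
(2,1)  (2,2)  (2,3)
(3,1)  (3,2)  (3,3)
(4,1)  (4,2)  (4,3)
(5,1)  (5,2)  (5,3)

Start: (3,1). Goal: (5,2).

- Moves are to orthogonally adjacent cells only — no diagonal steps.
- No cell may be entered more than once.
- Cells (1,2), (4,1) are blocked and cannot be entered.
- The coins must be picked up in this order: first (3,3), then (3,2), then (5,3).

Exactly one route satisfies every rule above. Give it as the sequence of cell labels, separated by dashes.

(3,1) - (2,1) - (2,2) - (2,3) - (3,3) - (3,2) - (4,2) - (4,3) - (5,3) - (5,2)

The waypoints must appear in the order (3,3), (3,2), (5,3), with no cell reused.
Route from (3,1): up to (2,1), 2× right (reaching (2,3)), down to (3,3), left to (3,2), down to (4,2), right to (4,3), down to (5,3), left to (5,2) — 9 moves in all.
Check: order respected ((3,3) at step 4, (3,2) at step 5, (5,3) at step 8).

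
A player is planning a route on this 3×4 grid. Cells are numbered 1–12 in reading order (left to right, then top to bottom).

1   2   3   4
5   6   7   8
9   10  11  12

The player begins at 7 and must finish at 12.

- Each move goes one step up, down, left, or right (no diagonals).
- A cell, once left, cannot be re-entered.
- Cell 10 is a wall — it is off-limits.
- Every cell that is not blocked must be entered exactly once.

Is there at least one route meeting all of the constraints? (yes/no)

no

Cell 9 has only one open neighbour but is neither the start nor the goal, so a Hamiltonian route would have to both enter and leave it through the same neighbour — impossible without revisiting.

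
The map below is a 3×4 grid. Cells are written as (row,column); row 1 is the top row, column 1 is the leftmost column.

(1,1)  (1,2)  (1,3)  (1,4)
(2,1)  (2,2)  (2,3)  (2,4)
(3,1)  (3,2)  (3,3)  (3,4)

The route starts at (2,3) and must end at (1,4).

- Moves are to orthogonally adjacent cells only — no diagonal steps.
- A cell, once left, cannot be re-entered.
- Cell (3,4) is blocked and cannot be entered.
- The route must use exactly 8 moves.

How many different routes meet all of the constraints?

Need simple routes of exactly 8 moves from (2,3) to (1,4) (Manhattan distance 2, so 3 moves are spent on a detour and 3 undoing it).
Enumerating: (2,3) (3,3) (3,2) (2,2) (2,1) (1,1) (1,2) (1,3) (1,4) | (2,3) (3,3) (3,2) (3,1) (2,1) (1,1) (1,2) (1,3) (1,4) | (2,3) (3,3) (3,2) (3,1) (2,1) (2,2) (1,2) (1,3) (1,4) | (2,3) (2,2) (3,2) (3,1) (2,1) (1,1) (1,2) (1,3) (1,4).
That gives 4 routes.

4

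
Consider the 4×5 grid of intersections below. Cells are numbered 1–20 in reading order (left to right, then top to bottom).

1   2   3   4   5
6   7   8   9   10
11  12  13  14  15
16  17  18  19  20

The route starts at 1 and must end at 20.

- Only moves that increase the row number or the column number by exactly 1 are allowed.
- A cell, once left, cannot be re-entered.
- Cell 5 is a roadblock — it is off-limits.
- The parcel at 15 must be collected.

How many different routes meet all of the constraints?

A right/down-only route from 1 to 20 makes exactly 3 down-moves and 4 right-moves in some order.
With no other constraints that would be C(7,3) = 35 routes.
Split at 15 and multiply the segment counts (each segment already excludes blocked cells): 1→15: 14; 15→20: 1; product = 14.
That gives 14 routes.

14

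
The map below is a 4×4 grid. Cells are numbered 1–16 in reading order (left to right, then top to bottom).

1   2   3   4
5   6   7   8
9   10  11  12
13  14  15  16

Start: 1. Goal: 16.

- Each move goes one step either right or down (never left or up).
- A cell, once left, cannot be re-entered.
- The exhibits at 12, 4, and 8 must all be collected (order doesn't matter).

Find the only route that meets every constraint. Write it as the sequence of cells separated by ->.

1 -> 2 -> 3 -> 4 -> 8 -> 12 -> 16

Moves only go right or down, so the column and row indices never decrease.
Route from 1: right 3 to 4, down 3 to 16 — 6 moves in all.
Check: all required cells visited.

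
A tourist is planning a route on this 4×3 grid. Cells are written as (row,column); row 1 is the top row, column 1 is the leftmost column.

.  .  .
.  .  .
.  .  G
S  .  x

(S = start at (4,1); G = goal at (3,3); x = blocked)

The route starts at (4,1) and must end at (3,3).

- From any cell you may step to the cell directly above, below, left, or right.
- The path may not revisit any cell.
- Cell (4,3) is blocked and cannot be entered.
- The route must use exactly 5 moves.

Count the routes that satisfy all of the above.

4

Need simple routes of exactly 5 moves from (4,1) to (3,3) (Manhattan distance 3, so 1 moves are spent on a detour and 1 undoing it).
Enumerating: (4,1) (3,1) (2,1) (2,2) (3,2) (3,3) | (4,1) (3,1) (2,1) (2,2) (2,3) (3,3) | (4,1) (3,1) (3,2) (2,2) (2,3) (3,3) | (4,1) (4,2) (3,2) (2,2) (2,3) (3,3).
That gives 4 routes.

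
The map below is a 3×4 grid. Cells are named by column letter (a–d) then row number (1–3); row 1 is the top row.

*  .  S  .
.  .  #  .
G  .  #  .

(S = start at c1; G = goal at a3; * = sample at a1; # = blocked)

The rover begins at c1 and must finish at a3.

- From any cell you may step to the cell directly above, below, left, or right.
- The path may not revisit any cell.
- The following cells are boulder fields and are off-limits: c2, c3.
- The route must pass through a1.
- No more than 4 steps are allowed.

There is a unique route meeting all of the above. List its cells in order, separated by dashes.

c1 - b1 - a1 - a2 - a3

The budget equals the shortest possible length, so every move has to be on a shortest route through the required cells.
Route from c1: left 2 to a1, down 2 to a3 — 4 moves in all.
Check: all required cells visited; 4 ≤ 4 moves.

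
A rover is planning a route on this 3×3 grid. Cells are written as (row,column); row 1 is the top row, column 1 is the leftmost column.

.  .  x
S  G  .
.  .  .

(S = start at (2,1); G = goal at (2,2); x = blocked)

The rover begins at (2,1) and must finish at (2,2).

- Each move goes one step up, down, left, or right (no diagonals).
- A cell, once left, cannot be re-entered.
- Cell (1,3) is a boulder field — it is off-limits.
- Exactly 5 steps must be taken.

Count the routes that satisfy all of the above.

Need simple routes of exactly 5 moves from (2,1) to (2,2) (Manhattan distance 1, so 2 moves are spent on a detour and 2 undoing it).
Enumerating: (2,1) (3,1) (3,2) (3,3) (2,3) (2,2).
That gives 1 route.

1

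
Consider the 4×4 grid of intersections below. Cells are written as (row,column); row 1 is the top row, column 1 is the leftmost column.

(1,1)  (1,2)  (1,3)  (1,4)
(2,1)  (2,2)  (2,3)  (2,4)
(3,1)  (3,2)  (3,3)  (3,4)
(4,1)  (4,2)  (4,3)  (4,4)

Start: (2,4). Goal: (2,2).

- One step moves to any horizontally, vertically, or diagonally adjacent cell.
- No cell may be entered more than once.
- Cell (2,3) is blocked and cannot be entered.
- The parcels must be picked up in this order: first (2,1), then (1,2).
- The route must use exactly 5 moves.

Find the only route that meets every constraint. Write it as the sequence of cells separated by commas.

The waypoints must appear in the order (2,1), (1,2), with no cell reused.
Route from (2,4): down-left 1 to (3,3), left 1 to (3,2), up-left 1 to (2,1), up-right 1 to (1,2), down 1 to (2,2) — 5 moves in all.
Check: order respected ((2,1) at step 3, (1,2) at step 4); 5 moves as required.

(2,4), (3,3), (3,2), (2,1), (1,2), (2,2)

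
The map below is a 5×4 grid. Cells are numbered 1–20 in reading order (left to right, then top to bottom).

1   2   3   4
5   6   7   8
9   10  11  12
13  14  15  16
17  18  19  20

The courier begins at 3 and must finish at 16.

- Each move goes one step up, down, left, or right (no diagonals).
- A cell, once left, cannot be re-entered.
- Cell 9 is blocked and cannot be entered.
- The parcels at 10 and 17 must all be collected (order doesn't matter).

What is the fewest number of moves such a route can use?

Any route passes through 10 and 17 in some order between 3 and 16. Summing Manhattan distances along each leg and taking the cheapest ordering (3 → 10 → 17 → 16) gives a lower bound of 3 + 3 + 4 = 10 moves.
A route of 10 moves achieves this: 3 → 7 → 11 → 10 → 14 → 13 → 17 → 18 → 19 → 15 → 16.
Since 10 matches the lower bound, it is optimal.

10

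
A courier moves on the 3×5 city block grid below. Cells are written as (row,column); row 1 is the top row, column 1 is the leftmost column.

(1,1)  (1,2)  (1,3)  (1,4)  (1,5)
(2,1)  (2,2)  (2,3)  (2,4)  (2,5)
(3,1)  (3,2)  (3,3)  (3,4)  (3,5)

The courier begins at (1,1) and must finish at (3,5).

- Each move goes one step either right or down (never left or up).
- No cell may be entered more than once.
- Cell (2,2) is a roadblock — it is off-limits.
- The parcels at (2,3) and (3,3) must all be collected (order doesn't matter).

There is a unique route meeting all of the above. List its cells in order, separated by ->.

(1,1) -> (1,2) -> (1,3) -> (2,3) -> (3,3) -> (3,4) -> (3,5)

Moves only go right or down, so the column and row indices never decrease.
Route from (1,1): right 2 to (1,3), down 2 to (3,3), right 2 to (3,5) — 6 moves in all.
Check: all required cells visited.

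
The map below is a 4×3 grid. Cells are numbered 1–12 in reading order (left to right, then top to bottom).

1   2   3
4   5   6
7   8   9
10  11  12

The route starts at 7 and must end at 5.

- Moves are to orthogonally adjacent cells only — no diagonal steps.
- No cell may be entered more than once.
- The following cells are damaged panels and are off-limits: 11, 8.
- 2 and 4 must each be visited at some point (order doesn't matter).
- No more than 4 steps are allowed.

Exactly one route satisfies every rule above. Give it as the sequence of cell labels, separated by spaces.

The budget equals the shortest possible length, so every move has to be on a shortest route through the required cells.
Route from 7: 2× up (reaching 1), right to 2, down to 5 — 4 moves in all.
Check: all required cells visited; 4 ≤ 4 moves.

7 4 1 2 5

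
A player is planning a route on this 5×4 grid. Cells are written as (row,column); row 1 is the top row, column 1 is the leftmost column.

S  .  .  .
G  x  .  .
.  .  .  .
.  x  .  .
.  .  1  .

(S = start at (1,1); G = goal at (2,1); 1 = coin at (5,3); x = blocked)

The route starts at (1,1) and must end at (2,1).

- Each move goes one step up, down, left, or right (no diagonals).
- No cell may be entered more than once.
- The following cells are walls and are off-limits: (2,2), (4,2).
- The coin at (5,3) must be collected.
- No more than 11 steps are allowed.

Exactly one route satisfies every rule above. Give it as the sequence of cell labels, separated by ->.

The budget equals the shortest possible length, so every move has to be on a shortest route through the required cells.
Route from (1,1): 2× right (reaching (1,3)), 4× down (reaching (5,3)), 2× left (reaching (5,1)), 3× up (reaching (2,1)) — 11 moves in all.
Check: all required cells visited; 11 ≤ 11 moves.

(1,1) -> (1,2) -> (1,3) -> (2,3) -> (3,3) -> (4,3) -> (5,3) -> (5,2) -> (5,1) -> (4,1) -> (3,1) -> (2,1)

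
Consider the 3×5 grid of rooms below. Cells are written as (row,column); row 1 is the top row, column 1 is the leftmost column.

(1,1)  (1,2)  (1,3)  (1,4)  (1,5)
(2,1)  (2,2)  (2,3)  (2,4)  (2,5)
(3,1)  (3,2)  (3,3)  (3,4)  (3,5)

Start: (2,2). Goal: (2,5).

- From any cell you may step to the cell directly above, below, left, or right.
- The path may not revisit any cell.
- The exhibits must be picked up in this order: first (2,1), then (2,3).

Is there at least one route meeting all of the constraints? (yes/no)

yes

One route that works: (2,2) → (2,1) → (1,1) → (1,2) → (1,3) → (2,3) → (2,4) → (2,5).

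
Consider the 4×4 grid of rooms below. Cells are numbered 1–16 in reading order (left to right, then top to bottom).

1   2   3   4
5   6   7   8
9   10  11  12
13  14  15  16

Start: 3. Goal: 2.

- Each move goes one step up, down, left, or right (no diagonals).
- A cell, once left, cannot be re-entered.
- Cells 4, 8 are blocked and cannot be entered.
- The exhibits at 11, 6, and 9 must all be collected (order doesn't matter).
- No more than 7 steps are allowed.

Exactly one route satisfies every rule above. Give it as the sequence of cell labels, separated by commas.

3, 7, 11, 10, 9, 5, 6, 2

The 7-move cap with required stops at 11, 6, 9 leaves no slack for detours.
Route from 3: 2× down (reaching 11), 2× left (reaching 9), up to 5, right to 6, up to 2 — 7 moves in all.
Check: all required cells visited; 7 ≤ 7 moves.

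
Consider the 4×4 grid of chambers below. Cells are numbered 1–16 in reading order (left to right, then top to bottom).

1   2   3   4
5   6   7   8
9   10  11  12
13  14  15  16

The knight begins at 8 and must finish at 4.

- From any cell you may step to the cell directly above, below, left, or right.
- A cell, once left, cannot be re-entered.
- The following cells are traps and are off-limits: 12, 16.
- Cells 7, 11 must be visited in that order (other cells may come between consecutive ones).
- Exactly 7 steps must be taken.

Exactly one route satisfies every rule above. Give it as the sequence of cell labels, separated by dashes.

The waypoints must appear in the order 7, 11, with no cell reused.
Route from 8: left 1 to 7, down 1 to 11, left 1 to 10, up 2 to 2, right 2 to 4 — 7 moves in all.
Check: order respected (7 at step 1, 11 at step 2); 7 moves as required.

8 - 7 - 11 - 10 - 6 - 2 - 3 - 4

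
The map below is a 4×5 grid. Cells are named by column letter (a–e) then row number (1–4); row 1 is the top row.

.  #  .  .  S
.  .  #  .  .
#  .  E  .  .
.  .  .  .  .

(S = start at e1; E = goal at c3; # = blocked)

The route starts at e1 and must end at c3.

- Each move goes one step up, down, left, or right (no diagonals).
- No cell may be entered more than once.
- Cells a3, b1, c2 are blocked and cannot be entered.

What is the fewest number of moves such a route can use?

4

The Manhattan distance from e1 to c3 is |1−3| + |5−3| = 4, so at least 4 moves are needed.
A route of 4 moves achieves this: e1 → e2 → e3 → d3 → c3.
Since 4 matches the lower bound, it is optimal.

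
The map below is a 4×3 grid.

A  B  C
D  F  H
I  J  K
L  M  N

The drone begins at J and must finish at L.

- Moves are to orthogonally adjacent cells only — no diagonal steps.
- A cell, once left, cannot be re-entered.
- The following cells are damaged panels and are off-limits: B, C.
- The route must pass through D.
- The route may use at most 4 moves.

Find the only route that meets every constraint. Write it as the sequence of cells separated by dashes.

J - F - D - I - L

The 4-move cap with required stops at D leaves no slack for detours.
Route from J: up 1 to F, left 1 to D, down 2 to L — 4 moves in all.
Check: all required cells visited; 4 ≤ 4 moves.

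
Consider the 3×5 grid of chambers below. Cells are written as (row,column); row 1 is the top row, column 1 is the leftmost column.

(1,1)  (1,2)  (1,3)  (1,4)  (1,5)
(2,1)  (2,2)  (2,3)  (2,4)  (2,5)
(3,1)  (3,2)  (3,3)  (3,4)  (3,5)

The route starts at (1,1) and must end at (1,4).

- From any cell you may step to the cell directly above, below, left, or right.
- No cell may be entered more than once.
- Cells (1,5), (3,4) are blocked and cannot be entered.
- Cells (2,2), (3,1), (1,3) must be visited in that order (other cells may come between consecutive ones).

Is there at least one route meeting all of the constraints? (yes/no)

One route that works: (1,1) → (1,2) → (2,2) → (2,1) → (3,1) → (3,2) → (3,3) → (2,3) → (1,3) → (1,4).

yes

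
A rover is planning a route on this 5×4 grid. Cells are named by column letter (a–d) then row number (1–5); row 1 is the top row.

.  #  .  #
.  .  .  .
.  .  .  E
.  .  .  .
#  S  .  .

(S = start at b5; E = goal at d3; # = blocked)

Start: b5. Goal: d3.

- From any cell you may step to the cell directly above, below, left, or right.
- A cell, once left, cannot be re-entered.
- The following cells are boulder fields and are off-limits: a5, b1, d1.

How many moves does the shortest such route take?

The Manhattan distance from b5 to d3 is |5−3| + |2−4| = 4, so at least 4 moves are needed.
A route of 4 moves achieves this: b5 → b4 → b3 → c3 → d3.
Since 4 matches the lower bound, it is optimal.

4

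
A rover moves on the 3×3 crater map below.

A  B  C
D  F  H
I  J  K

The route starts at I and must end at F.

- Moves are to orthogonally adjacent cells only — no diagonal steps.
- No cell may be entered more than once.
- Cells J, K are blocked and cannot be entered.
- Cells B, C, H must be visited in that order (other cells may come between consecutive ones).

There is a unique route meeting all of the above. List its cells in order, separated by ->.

I -> D -> A -> B -> C -> H -> F

The waypoints must appear in the order B, C, H, with no cell reused.
Route from I: up 2 to A, right 2 to C, down 1 to H, left 1 to F — 6 moves in all.
Check: order respected (B at step 3, C at step 4, H at step 5).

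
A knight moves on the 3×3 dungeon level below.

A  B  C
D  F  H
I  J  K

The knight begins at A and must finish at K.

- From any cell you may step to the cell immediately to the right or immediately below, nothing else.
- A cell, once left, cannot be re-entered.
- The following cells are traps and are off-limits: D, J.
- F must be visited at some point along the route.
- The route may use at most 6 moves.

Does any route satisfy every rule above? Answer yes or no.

One route that works: A → B → F → H → K.

yes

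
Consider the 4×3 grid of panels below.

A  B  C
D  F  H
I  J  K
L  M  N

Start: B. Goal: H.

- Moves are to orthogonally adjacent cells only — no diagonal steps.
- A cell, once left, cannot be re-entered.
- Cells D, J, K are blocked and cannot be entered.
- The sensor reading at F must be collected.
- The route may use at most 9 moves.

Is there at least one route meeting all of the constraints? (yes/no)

One route that works: B → F → H.

yes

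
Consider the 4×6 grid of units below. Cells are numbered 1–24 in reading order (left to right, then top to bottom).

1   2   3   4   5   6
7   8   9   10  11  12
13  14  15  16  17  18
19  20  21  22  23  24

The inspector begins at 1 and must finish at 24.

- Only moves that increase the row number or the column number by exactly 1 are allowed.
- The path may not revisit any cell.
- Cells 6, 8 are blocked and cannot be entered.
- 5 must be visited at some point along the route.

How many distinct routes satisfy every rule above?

A right/down-only route from 1 to 24 makes exactly 3 down-moves and 5 right-moves in some order.
With no other constraints that would be C(8,3) = 56 routes.
Split at 5 and multiply the segment counts (each segment already excludes blocked cells): 1→5: 1; 5→24: 3; product = 3.
That gives 3 routes.

3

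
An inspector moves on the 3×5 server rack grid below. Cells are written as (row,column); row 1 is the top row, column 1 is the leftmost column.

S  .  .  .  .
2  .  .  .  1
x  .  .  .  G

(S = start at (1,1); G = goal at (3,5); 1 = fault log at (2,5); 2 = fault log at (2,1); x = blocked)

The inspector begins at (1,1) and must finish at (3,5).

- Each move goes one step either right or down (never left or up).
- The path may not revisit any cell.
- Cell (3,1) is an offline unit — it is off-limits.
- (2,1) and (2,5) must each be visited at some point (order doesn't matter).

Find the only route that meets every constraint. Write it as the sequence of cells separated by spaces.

(1,1) (2,1) (2,2) (2,3) (2,4) (2,5) (3,5)

Moves only go right or down, so the column and row indices never decrease.
Route from (1,1): down 1 to (2,1), right 4 to (2,5), down 1 to (3,5) — 6 moves in all.
Check: all required cells visited.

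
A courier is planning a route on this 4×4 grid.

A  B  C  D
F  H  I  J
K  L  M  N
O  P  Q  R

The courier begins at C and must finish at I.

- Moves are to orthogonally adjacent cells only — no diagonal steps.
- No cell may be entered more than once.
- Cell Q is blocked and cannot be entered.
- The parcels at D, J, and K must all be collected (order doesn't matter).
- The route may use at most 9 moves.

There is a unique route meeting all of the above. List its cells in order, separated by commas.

The 9-move cap with required stops at D, J, K leaves no slack for detours.
Route from C: right 1 to D, down 2 to N, left 3 to K, up 1 to F, right 2 to I — 9 moves in all.
Check: all required cells visited; 9 ≤ 9 moves.

C, D, J, N, M, L, K, F, H, I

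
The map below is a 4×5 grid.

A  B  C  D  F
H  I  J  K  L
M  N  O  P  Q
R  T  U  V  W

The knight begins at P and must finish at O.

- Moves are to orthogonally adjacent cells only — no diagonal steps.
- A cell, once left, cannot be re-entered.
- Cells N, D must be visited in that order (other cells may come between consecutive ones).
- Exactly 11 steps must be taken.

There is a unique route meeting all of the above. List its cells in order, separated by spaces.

P V U T N I B C D K J O

The waypoints must appear in the order N, D, with no cell reused.
Route from P: down to V, 2× left (reaching T), 3× up (reaching B), 2× right (reaching D), down to K, left to J, down to O — 11 moves in all.
Check: order respected (N at step 4, D at step 8); 11 moves as required.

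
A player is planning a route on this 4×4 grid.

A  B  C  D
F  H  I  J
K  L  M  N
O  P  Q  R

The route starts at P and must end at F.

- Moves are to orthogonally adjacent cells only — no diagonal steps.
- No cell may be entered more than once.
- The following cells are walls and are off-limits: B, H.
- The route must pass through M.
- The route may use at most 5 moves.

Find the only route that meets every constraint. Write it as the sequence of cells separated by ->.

Any route must reach M and still end at F within 5 moves, so the order of the required stops is forced.
Route from P: right 1 to Q, up 1 to M, left 2 to K, up 1 to F — 5 moves in all.
Check: all required cells visited; 5 ≤ 5 moves.

P -> Q -> M -> L -> K -> F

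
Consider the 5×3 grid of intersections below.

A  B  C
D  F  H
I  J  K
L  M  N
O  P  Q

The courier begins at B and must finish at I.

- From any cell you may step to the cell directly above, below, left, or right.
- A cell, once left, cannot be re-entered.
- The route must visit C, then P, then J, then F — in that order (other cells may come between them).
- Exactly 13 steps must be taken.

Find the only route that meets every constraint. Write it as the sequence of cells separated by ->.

B -> C -> H -> K -> N -> Q -> P -> O -> L -> M -> J -> F -> D -> I

The waypoints must appear in the order C, P, J, F, with no cell reused.
Route from B: right 1 to C, down 4 to Q, left 2 to O, up 1 to L, right 1 to M, up 2 to F, left 1 to D, down 1 to I — 13 moves in all.
Check: order respected (C at step 1, P at step 6, J at step 10, F at step 11); 13 moves as required.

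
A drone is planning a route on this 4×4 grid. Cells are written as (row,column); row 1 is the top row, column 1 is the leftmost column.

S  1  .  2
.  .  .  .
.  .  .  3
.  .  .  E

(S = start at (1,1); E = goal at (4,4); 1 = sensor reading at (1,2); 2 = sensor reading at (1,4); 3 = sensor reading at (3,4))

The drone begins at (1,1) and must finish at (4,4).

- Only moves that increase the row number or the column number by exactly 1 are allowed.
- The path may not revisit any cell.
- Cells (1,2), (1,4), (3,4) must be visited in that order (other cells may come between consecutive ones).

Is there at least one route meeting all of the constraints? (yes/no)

yes

One route that works: (1,1) → (1,2) → (1,3) → (1,4) → (2,4) → (3,4) → (4,4).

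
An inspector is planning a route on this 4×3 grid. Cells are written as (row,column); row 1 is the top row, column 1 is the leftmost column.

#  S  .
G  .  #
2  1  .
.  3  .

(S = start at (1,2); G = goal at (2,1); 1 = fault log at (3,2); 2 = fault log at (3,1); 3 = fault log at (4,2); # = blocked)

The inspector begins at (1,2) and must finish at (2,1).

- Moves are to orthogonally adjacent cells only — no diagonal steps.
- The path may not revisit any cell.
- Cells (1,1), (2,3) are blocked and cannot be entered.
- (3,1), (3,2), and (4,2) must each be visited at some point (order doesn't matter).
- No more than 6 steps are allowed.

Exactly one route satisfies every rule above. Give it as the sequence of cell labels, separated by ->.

(1,2) -> (2,2) -> (3,2) -> (4,2) -> (4,1) -> (3,1) -> (2,1)

Any route must reach (3,1), (3,2), and (4,2) and still end at (2,1) within 6 moves, so the order of the required stops is forced.
Route from (1,2): down 3 to (4,2), left 1 to (4,1), up 2 to (2,1) — 6 moves in all.
Check: all required cells visited; 6 ≤ 6 moves.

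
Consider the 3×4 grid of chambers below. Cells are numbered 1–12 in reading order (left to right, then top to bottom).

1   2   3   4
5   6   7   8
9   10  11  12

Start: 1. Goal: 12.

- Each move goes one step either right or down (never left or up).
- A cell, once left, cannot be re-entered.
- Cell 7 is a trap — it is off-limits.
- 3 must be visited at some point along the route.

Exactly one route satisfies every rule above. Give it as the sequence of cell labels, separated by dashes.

1 - 2 - 3 - 4 - 8 - 12

Moves only go right or down, so the column and row indices never decrease.
Route from 1: right 3 to 4, down 2 to 12 — 5 moves in all.
Check: all required cells visited.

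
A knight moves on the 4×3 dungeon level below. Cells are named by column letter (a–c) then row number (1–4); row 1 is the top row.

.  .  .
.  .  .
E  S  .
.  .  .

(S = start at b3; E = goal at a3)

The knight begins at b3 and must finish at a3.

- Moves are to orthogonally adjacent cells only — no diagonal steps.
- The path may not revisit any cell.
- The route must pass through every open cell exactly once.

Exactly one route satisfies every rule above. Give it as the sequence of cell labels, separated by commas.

b3, b2, a2, a1, b1, c1, c2, c3, c4, b4, a4, a3

Need to visit all 12 open cells exactly once, starting at b3 and ending at a3.
Cell a1 has only two open neighbours (a2 and b1), so the path must pass straight through it: one of those is the cell it's entered from and the other is where it exits.
Route from b3: up 1 to b2, left 1 to a2, up 1 to a1, right 2 to c1, down 3 to c4, left 2 to a4, up 1 to a3 — 11 moves in all.
Check: all 12 open cells covered.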